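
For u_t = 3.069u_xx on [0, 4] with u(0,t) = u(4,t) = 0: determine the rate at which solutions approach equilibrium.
Eigenvalues: λₙ = 3.069n²π²/4².
First three modes:
  n=1: λ₁ = 3.069π²/4² ≈ 1.893
  n=2: λ₂ = 12.276π²/4² ≈ 7.572 (4× faster decay)
  n=3: λ₃ = 27.621π²/4² ≈ 17.038 (9× faster decay)
As t → ∞, higher modes decay exponentially faster. The n=1 mode dominates: u ~ c₁ sin(πx/4) e^{-λ₁t}.
Decay rate: λ₁ = 3.069π²/4² ≈ 1.893.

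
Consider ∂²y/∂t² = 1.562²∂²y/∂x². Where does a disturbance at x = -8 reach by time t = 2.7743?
Domain of influence: [-12.3334566, -3.6665434]. Data at x = -8 spreads outward at speed 1.562.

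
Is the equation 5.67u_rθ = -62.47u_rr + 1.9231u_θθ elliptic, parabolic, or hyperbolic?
Rewriting in standard form: 62.47u_rr + 5.67u_rθ - 1.9231u_θθ = 0. Computing B² - 4AC with A = 62.47, B = 5.67, C = -1.9231: discriminant = 512.693128 (positive). Answer: hyperbolic.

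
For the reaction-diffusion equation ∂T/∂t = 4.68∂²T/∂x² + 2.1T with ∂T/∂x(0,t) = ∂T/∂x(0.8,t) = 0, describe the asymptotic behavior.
T grows unboundedly. With Neumann BCs the constant mode has diffusion eigenvalue 0, so any r > 0 makes it grow like e^(2.1t); solution grows exponentially.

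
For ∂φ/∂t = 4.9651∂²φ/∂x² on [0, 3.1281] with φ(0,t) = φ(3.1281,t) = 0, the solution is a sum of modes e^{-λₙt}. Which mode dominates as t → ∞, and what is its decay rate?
Eigenvalues: λₙ = 4.9651n²π²/3.1281².
First three modes:
  n=1: λ₁ = 4.9651π²/3.1281² ≈ 5.008
  n=2: λ₂ = 19.8604π²/3.1281² ≈ 20.032 (4× faster decay)
  n=3: λ₃ = 44.6859π²/3.1281² ≈ 45.072 (9× faster decay)
As t → ∞, higher modes decay exponentially faster. The n=1 mode dominates: φ ~ c₁ sin(πx/3.1281) e^{-λ₁t}.
Decay rate: λ₁ = 4.9651π²/3.1281² ≈ 5.008.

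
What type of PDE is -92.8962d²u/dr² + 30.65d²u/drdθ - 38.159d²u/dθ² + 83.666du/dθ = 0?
With A = -92.8962, B = 30.65, C = -38.159, the discriminant is -13239.8818832. This is an elliptic PDE.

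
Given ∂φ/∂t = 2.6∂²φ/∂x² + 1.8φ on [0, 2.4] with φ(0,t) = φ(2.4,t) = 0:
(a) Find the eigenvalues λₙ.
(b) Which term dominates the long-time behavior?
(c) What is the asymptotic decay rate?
Eigenvalues: λₙ = 2.6n²π²/2.4² - 1.8.
First three modes:
  n=1: λ₁ = 2.6π²/2.4² - 1.8 ≈ 2.655
  n=2: λ₂ = 10.4π²/2.4² - 1.8 ≈ 16.02
  n=3: λ₃ = 23.4π²/2.4² - 1.8 ≈ 38.295
Since 2.6π²/2.4² ≈ 4.455 > 1.8, all λₙ > 0.
The n=1 mode decays slowest → dominates as t → ∞.
Asymptotic: φ ~ c₁ sin(πx/2.4) e^{-λ₁t} with decay rate λ₁ ≈ 2.655.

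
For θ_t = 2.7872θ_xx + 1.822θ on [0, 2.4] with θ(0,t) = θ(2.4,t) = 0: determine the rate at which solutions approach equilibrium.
Eigenvalues: λₙ = 2.7872n²π²/2.4² - 1.822.
First three modes:
  n=1: λ₁ = 2.7872π²/2.4² - 1.822 ≈ 2.954
  n=2: λ₂ = 11.1488π²/2.4² - 1.822 ≈ 17.281
  n=3: λ₃ = 25.0848π²/2.4² - 1.822 ≈ 41.16
Since 2.7872π²/2.4² ≈ 4.776 > 1.822, all λₙ > 0.
The n=1 mode decays slowest → dominates as t → ∞.
Asymptotic: θ ~ c₁ sin(πx/2.4) e^{-λ₁t} with decay rate λ₁ ≈ 2.954.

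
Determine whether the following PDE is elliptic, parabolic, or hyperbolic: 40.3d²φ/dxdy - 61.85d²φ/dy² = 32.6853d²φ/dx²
Rewriting in standard form: -32.6853d²φ/dx² + 40.3d²φ/dxdy - 61.85d²φ/dy² = 0. Coefficients: A = -32.6853, B = 40.3, C = -61.85. B² - 4AC = -6462.25322, which is negative, so the equation is elliptic.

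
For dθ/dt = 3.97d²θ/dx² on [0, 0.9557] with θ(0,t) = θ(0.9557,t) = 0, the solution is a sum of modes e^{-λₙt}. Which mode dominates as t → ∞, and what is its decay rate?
Eigenvalues: λₙ = 3.97n²π²/0.9557².
First three modes:
  n=1: λ₁ = 3.97π²/0.9557² ≈ 42.899
  n=2: λ₂ = 15.88π²/0.9557² ≈ 171.596 (4× faster decay)
  n=3: λ₃ = 35.73π²/0.9557² ≈ 386.091 (9× faster decay)
As t → ∞, higher modes decay exponentially faster. The n=1 mode dominates: θ ~ c₁ sin(πx/0.9557) e^{-λ₁t}.
Decay rate: λ₁ = 3.97π²/0.9557² ≈ 42.899.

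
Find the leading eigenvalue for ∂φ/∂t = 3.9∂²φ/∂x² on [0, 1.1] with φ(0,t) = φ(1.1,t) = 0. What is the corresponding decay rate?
Eigenvalues: λₙ = 3.9n²π²/1.1².
First three modes:
  n=1: λ₁ = 3.9π²/1.1² ≈ 31.811
  n=2: λ₂ = 15.6π²/1.1² ≈ 127.244 (4× faster decay)
  n=3: λ₃ = 35.1π²/1.1² ≈ 286.3 (9× faster decay)
As t → ∞, higher modes decay exponentially faster. The n=1 mode dominates: φ ~ c₁ sin(πx/1.1) e^{-λ₁t}.
Decay rate: λ₁ = 3.9π²/1.1² ≈ 31.811.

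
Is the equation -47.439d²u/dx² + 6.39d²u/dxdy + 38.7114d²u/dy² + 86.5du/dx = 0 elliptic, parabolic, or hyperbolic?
Computing B² - 4AC with A = -47.439, B = 6.39, C = 38.7114: discriminant = 7386.5525184 (positive). Answer: hyperbolic.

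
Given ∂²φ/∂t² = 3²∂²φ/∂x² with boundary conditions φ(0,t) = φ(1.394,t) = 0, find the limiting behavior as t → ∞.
φ oscillates (no decay). Energy is conserved; the solution oscillates indefinitely as standing waves.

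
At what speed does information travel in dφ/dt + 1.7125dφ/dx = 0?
Speed = 1.7125. Information travels along x - 1.7125t = const (rightward).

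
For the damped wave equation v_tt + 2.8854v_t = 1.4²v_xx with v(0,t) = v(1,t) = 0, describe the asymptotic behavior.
v → 0. Damping (γ=2.8854) dissipates energy; oscillations decay exponentially.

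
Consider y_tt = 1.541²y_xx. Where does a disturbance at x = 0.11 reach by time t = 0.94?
Domain of influence: [-1.33854, 1.55854]. Data at x = 0.11 spreads outward at speed 1.541.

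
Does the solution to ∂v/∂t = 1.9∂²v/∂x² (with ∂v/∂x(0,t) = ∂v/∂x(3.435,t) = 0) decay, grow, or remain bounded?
v → constant (steady state). Heat is conserved (no flux at boundaries); solution approaches the spatial average.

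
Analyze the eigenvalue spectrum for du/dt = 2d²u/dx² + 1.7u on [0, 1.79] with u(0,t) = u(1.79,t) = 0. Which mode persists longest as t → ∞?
Eigenvalues: λₙ = 2n²π²/1.79² - 1.7.
First three modes:
  n=1: λ₁ = 2π²/1.79² - 1.7 ≈ 4.461
  n=2: λ₂ = 8π²/1.79² - 1.7 ≈ 22.942
  n=3: λ₃ = 18π²/1.79² - 1.7 ≈ 53.745
Since 2π²/1.79² ≈ 6.161 > 1.7, all λₙ > 0.
The n=1 mode decays slowest → dominates as t → ∞.
Asymptotic: u ~ c₁ sin(πx/1.79) e^{-λ₁t} with decay rate λ₁ ≈ 4.461.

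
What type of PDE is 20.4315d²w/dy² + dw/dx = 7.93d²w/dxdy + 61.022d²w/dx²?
Rewriting in standard form: -61.022d²w/dx² - 7.93d²w/dxdy + 20.4315d²w/dy² + dw/dx = 0. With A = -61.022, B = -7.93, C = 20.4315, the discriminant is 5049.968872. This is a hyperbolic PDE.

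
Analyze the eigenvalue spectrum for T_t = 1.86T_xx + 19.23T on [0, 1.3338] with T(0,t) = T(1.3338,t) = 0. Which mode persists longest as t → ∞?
Eigenvalues: λₙ = 1.86n²π²/1.3338² - 19.23.
First three modes:
  n=1: λ₁ = 1.86π²/1.3338² - 19.23 ≈ -8.911
  n=2: λ₂ = 7.44π²/1.3338² - 19.23 ≈ 22.045
  n=3: λ₃ = 16.74π²/1.3338² - 19.23 ≈ 73.64
Since 1.86π²/1.3338² ≈ 10.319 < 19.23, λ₁ < 0.
The n=1 mode grows fastest (−λₙ is largest for n=1) → dominates.
Asymptotic: T ~ c₁ sin(πx/1.3338) e^{8.911t} (exponential growth at rate −λ₁ ≈ 8.911).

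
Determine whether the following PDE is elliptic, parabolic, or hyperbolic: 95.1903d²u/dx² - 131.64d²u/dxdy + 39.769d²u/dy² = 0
Coefficients: A = 95.1903, B = -131.64, C = 39.769. B² - 4AC = 2186.5974372, which is positive, so the equation is hyperbolic.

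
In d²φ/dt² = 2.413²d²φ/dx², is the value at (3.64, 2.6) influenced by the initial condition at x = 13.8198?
No. The domain of dependence is [-2.6338, 9.9138], and 13.8198 is outside this interval.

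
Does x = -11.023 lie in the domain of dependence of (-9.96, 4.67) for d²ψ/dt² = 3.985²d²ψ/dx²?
Yes. The domain of dependence is [-28.56995, 8.64995], and -11.023 ∈ [-28.56995, 8.64995].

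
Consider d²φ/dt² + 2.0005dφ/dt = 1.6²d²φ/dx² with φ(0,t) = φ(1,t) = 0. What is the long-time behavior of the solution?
As t → ∞, φ → 0. Damping (γ=2.0005) dissipates energy; oscillations decay exponentially.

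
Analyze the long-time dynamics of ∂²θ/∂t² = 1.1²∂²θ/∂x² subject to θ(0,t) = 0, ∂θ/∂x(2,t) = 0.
Long-time behavior: θ oscillates (no decay). Energy is conserved; the solution oscillates indefinitely as standing waves.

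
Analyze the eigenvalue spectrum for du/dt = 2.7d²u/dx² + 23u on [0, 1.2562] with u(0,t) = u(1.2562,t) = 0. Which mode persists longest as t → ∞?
Eigenvalues: λₙ = 2.7n²π²/1.2562² - 23.
First three modes:
  n=1: λ₁ = 2.7π²/1.2562² - 23 ≈ -6.113
  n=2: λ₂ = 10.8π²/1.2562² - 23 ≈ 44.547
  n=3: λ₃ = 24.3π²/1.2562² - 23 ≈ 128.981
Since 2.7π²/1.2562² ≈ 16.887 < 23, λ₁ < 0.
The n=1 mode grows fastest (−λₙ is largest for n=1) → dominates.
Asymptotic: u ~ c₁ sin(πx/1.2562) e^{6.113t} (exponential growth at rate −λ₁ ≈ 6.113).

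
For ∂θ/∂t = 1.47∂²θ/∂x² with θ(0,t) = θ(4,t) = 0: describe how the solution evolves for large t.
θ → 0. Heat diffuses out through both boundaries.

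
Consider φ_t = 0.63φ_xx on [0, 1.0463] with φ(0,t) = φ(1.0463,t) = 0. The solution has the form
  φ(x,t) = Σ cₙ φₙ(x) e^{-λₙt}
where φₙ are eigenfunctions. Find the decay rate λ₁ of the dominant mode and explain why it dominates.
Eigenvalues: λₙ = 0.63n²π²/1.0463².
First three modes:
  n=1: λ₁ = 0.63π²/1.0463² ≈ 5.68
  n=2: λ₂ = 2.52π²/1.0463² ≈ 22.719 (4× faster decay)
  n=3: λ₃ = 5.67π²/1.0463² ≈ 51.118 (9× faster decay)
As t → ∞, higher modes decay exponentially faster. The n=1 mode dominates: φ ~ c₁ sin(πx/1.0463) e^{-λ₁t}.
Decay rate: λ₁ = 0.63π²/1.0463² ≈ 5.68.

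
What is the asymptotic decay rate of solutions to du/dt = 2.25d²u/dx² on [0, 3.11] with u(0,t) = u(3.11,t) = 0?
Eigenvalues: λₙ = 2.25n²π²/3.11².
First three modes:
  n=1: λ₁ = 2.25π²/3.11² ≈ 2.296
  n=2: λ₂ = 9π²/3.11² ≈ 9.184 (4× faster decay)
  n=3: λ₃ = 20.25π²/3.11² ≈ 20.664 (9× faster decay)
As t → ∞, higher modes decay exponentially faster. The n=1 mode dominates: u ~ c₁ sin(πx/3.11) e^{-λ₁t}.
Decay rate: λ₁ = 2.25π²/3.11² ≈ 2.296.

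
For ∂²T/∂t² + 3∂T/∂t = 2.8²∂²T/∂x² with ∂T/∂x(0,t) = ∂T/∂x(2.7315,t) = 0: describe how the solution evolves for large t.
T → constant (steady state). Damping (γ=3) dissipates the nonconstant modes; with Neumann BCs the spatial average obeys M''+γM'=0 and tends to a finite limit.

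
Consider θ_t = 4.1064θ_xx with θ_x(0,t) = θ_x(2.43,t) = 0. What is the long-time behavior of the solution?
As t → ∞, θ → constant (steady state). Heat is conserved (no flux at boundaries); solution approaches the spatial average.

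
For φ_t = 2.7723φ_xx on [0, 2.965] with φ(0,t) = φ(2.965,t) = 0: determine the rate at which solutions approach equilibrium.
Eigenvalues: λₙ = 2.7723n²π²/2.965².
First three modes:
  n=1: λ₁ = 2.7723π²/2.965² ≈ 3.112
  n=2: λ₂ = 11.0892π²/2.965² ≈ 12.449 (4× faster decay)
  n=3: λ₃ = 24.9507π²/2.965² ≈ 28.011 (9× faster decay)
As t → ∞, higher modes decay exponentially faster. The n=1 mode dominates: φ ~ c₁ sin(πx/2.965) e^{-λ₁t}.
Decay rate: λ₁ = 2.7723π²/2.965² ≈ 3.112.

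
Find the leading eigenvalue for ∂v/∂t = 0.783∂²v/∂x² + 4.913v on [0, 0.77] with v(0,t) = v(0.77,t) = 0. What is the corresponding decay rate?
Eigenvalues: λₙ = 0.783n²π²/0.77² - 4.913.
First three modes:
  n=1: λ₁ = 0.783π²/0.77² - 4.913 ≈ 8.121
  n=2: λ₂ = 3.132π²/0.77² - 4.913 ≈ 47.223
  n=3: λ₃ = 7.047π²/0.77² - 4.913 ≈ 112.394
Since 0.783π²/0.77² ≈ 13.034 > 4.913, all λₙ > 0.
The n=1 mode decays slowest → dominates as t → ∞.
Asymptotic: v ~ c₁ sin(πx/0.77) e^{-λ₁t} with decay rate λ₁ ≈ 8.121.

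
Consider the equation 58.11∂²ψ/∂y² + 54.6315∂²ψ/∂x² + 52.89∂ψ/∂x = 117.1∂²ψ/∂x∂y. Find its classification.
Rewriting in standard form: 54.6315∂²ψ/∂x² - 117.1∂²ψ/∂x∂y + 58.11∂²ψ/∂y² + 52.89∂ψ/∂x = 0. Hyperbolic. (A = 54.6315, B = -117.1, C = 58.11 gives B² - 4AC = 1013.86414.)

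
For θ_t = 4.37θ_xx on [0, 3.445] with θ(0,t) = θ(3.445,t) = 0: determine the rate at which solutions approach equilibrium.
Eigenvalues: λₙ = 4.37n²π²/3.445².
First three modes:
  n=1: λ₁ = 4.37π²/3.445² ≈ 3.634
  n=2: λ₂ = 17.48π²/3.445² ≈ 14.537 (4× faster decay)
  n=3: λ₃ = 39.33π²/3.445² ≈ 32.707 (9× faster decay)
As t → ∞, higher modes decay exponentially faster. The n=1 mode dominates: θ ~ c₁ sin(πx/3.445) e^{-λ₁t}.
Decay rate: λ₁ = 4.37π²/3.445² ≈ 3.634.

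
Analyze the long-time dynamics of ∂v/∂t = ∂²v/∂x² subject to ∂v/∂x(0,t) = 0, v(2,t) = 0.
Long-time behavior: v → 0. Heat escapes through the Dirichlet boundary.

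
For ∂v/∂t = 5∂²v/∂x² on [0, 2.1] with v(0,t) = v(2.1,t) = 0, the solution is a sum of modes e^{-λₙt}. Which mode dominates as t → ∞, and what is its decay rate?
Eigenvalues: λₙ = 5n²π²/2.1².
First three modes:
  n=1: λ₁ = 5π²/2.1² ≈ 11.19
  n=2: λ₂ = 20π²/2.1² ≈ 44.76 (4× faster decay)
  n=3: λ₃ = 45π²/2.1² ≈ 100.71 (9× faster decay)
As t → ∞, higher modes decay exponentially faster. The n=1 mode dominates: v ~ c₁ sin(πx/2.1) e^{-λ₁t}.
Decay rate: λ₁ = 5π²/2.1² ≈ 11.19.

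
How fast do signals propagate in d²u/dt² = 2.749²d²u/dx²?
Speed = 2.749. Information travels along characteristics x = x₀ ± 2.749t.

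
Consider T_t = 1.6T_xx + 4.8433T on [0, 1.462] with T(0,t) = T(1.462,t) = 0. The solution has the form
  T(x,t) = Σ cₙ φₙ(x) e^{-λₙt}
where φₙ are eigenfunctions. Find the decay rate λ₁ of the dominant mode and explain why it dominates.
Eigenvalues: λₙ = 1.6n²π²/1.462² - 4.8433.
First three modes:
  n=1: λ₁ = 1.6π²/1.462² - 4.8433 ≈ 2.545
  n=2: λ₂ = 6.4π²/1.462² - 4.8433 ≈ 24.709
  n=3: λ₃ = 14.4π²/1.462² - 4.8433 ≈ 61.648
Since 1.6π²/1.462² ≈ 7.388 > 4.8433, all λₙ > 0.
The n=1 mode decays slowest → dominates as t → ∞.
Asymptotic: T ~ c₁ sin(πx/1.462) e^{-λ₁t} with decay rate λ₁ ≈ 2.545.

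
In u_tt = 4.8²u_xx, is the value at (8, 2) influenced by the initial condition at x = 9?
Yes. The domain of dependence is [-1.6, 17.6], and 9 ∈ [-1.6, 17.6].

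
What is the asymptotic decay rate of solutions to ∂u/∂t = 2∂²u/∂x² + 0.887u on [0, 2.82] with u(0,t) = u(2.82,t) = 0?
Eigenvalues: λₙ = 2n²π²/2.82² - 0.887.
First three modes:
  n=1: λ₁ = 2π²/2.82² - 0.887 ≈ 1.595
  n=2: λ₂ = 8π²/2.82² - 0.887 ≈ 9.042
  n=3: λ₃ = 18π²/2.82² - 0.887 ≈ 21.453
Since 2π²/2.82² ≈ 2.482 > 0.887, all λₙ > 0.
The n=1 mode decays slowest → dominates as t → ∞.
Asymptotic: u ~ c₁ sin(πx/2.82) e^{-λ₁t} with decay rate λ₁ ≈ 1.595.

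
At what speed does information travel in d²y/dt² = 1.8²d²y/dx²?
Speed = 1.8. Information travels along characteristics x = x₀ ± 1.8t.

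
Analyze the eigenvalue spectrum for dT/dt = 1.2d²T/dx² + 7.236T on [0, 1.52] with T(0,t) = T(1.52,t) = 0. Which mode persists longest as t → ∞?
Eigenvalues: λₙ = 1.2n²π²/1.52² - 7.236.
First three modes:
  n=1: λ₁ = 1.2π²/1.52² - 7.236 ≈ -2.11
  n=2: λ₂ = 4.8π²/1.52² - 7.236 ≈ 13.269
  n=3: λ₃ = 10.8π²/1.52² - 7.236 ≈ 38.9
Since 1.2π²/1.52² ≈ 5.126 < 7.236, λ₁ < 0.
The n=1 mode grows fastest (−λₙ is largest for n=1) → dominates.
Asymptotic: T ~ c₁ sin(πx/1.52) e^{2.11t} (exponential growth at rate −λ₁ ≈ 2.11).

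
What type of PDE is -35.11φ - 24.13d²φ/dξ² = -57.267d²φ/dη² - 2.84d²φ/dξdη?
Rewriting in standard form: -24.13d²φ/dξ² + 2.84d²φ/dξdη + 57.267d²φ/dη² - 35.11φ = 0. With A = -24.13, B = 2.84, C = 57.267, the discriminant is 5535.47644. This is a hyperbolic PDE.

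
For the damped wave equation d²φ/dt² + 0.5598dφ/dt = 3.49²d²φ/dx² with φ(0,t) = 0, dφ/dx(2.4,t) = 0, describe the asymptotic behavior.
φ → 0. Damping (γ=0.5598) dissipates energy; oscillations decay exponentially.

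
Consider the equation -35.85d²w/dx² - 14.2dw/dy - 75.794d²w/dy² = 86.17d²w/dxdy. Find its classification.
Rewriting in standard form: -35.85d²w/dx² - 86.17d²w/dxdy - 75.794d²w/dy² - 14.2dw/dy = 0. Elliptic. (A = -35.85, B = -86.17, C = -75.794 gives B² - 4AC = -3443.5907.)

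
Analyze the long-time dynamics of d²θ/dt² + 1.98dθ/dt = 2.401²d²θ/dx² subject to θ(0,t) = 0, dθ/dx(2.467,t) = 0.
Long-time behavior: θ → 0. Damping (γ=1.98) dissipates energy; oscillations decay exponentially.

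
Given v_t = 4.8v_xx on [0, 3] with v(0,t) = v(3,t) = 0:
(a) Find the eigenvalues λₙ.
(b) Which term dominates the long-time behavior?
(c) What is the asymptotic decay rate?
Eigenvalues: λₙ = 4.8n²π²/3².
First three modes:
  n=1: λ₁ = 4.8π²/3² ≈ 5.264
  n=2: λ₂ = 19.2π²/3² ≈ 21.055 (4× faster decay)
  n=3: λ₃ = 43.2π²/3² ≈ 47.374 (9× faster decay)
As t → ∞, higher modes decay exponentially faster. The n=1 mode dominates: v ~ c₁ sin(πx/3) e^{-λ₁t}.
Decay rate: λ₁ = 4.8π²/3² ≈ 5.264.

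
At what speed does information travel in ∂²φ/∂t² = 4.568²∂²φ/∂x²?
Speed = 4.568. Information travels along characteristics x = x₀ ± 4.568t.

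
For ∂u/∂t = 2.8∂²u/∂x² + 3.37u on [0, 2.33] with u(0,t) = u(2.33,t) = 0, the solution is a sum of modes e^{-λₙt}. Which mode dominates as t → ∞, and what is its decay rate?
Eigenvalues: λₙ = 2.8n²π²/2.33² - 3.37.
First three modes:
  n=1: λ₁ = 2.8π²/2.33² - 3.37 ≈ 1.72
  n=2: λ₂ = 11.2π²/2.33² - 3.37 ≈ 16.991
  n=3: λ₃ = 25.2π²/2.33² - 3.37 ≈ 42.443
Since 2.8π²/2.33² ≈ 5.09 > 3.37, all λₙ > 0.
The n=1 mode decays slowest → dominates as t → ∞.
Asymptotic: u ~ c₁ sin(πx/2.33) e^{-λ₁t} with decay rate λ₁ ≈ 1.72.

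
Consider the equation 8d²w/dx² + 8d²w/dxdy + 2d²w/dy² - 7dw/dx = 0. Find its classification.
Parabolic. (A = 8, B = 8, C = 2 gives B² - 4AC = 0.)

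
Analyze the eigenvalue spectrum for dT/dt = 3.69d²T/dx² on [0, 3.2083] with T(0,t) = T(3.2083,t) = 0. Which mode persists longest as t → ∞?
Eigenvalues: λₙ = 3.69n²π²/3.2083².
First three modes:
  n=1: λ₁ = 3.69π²/3.2083² ≈ 3.538
  n=2: λ₂ = 14.76π²/3.2083² ≈ 14.153 (4× faster decay)
  n=3: λ₃ = 33.21π²/3.2083² ≈ 31.843 (9× faster decay)
As t → ∞, higher modes decay exponentially faster. The n=1 mode dominates: T ~ c₁ sin(πx/3.2083) e^{-λ₁t}.
Decay rate: λ₁ = 3.69π²/3.2083² ≈ 3.538.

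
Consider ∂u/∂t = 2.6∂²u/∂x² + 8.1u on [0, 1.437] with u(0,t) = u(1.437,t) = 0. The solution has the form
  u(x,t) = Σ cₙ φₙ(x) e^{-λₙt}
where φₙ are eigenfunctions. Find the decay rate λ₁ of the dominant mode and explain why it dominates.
Eigenvalues: λₙ = 2.6n²π²/1.437² - 8.1.
First three modes:
  n=1: λ₁ = 2.6π²/1.437² - 8.1 ≈ 4.327
  n=2: λ₂ = 10.4π²/1.437² - 8.1 ≈ 41.607
  n=3: λ₃ = 23.4π²/1.437² - 8.1 ≈ 103.741
Since 2.6π²/1.437² ≈ 12.427 > 8.1, all λₙ > 0.
The n=1 mode decays slowest → dominates as t → ∞.
Asymptotic: u ~ c₁ sin(πx/1.437) e^{-λ₁t} with decay rate λ₁ ≈ 4.327.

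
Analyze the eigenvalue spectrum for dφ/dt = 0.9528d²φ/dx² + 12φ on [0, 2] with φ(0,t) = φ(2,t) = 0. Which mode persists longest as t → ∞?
Eigenvalues: λₙ = 0.9528n²π²/2² - 12.
First three modes:
  n=1: λ₁ = 0.9528π²/2² - 12 ≈ -9.649
  n=2: λ₂ = 3.8112π²/2² - 12 ≈ -2.596
  n=3: λ₃ = 8.5752π²/2² - 12 ≈ 9.158
Since 0.9528π²/2² ≈ 2.351 < 12, λ₁ < 0.
The n=1 mode grows fastest (−λₙ is largest for n=1) → dominates.
Asymptotic: φ ~ c₁ sin(πx/2) e^{9.649t} (exponential growth at rate −λ₁ ≈ 9.649).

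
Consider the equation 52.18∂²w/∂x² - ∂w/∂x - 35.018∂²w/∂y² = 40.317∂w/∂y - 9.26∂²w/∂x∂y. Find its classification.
Rewriting in standard form: 52.18∂²w/∂x² + 9.26∂²w/∂x∂y - 35.018∂²w/∂y² - ∂w/∂x - 40.317∂w/∂y = 0. Hyperbolic. (A = 52.18, B = 9.26, C = -35.018 gives B² - 4AC = 7394.70456.)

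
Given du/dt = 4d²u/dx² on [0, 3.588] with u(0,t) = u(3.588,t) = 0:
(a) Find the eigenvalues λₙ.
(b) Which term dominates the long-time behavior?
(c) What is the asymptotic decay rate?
Eigenvalues: λₙ = 4n²π²/3.588².
First three modes:
  n=1: λ₁ = 4π²/3.588² ≈ 3.067
  n=2: λ₂ = 16π²/3.588² ≈ 12.266 (4× faster decay)
  n=3: λ₃ = 36π²/3.588² ≈ 27.599 (9× faster decay)
As t → ∞, higher modes decay exponentially faster. The n=1 mode dominates: u ~ c₁ sin(πx/3.588) e^{-λ₁t}.
Decay rate: λ₁ = 4π²/3.588² ≈ 3.067.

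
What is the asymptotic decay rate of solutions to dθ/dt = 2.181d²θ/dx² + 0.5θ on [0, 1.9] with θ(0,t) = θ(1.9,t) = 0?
Eigenvalues: λₙ = 2.181n²π²/1.9² - 0.5.
First three modes:
  n=1: λ₁ = 2.181π²/1.9² - 0.5 ≈ 5.463
  n=2: λ₂ = 8.724π²/1.9² - 0.5 ≈ 23.351
  n=3: λ₃ = 19.629π²/1.9² - 0.5 ≈ 53.165
Since 2.181π²/1.9² ≈ 5.963 > 0.5, all λₙ > 0.
The n=1 mode decays slowest → dominates as t → ∞.
Asymptotic: θ ~ c₁ sin(πx/1.9) e^{-λ₁t} with decay rate λ₁ ≈ 5.463.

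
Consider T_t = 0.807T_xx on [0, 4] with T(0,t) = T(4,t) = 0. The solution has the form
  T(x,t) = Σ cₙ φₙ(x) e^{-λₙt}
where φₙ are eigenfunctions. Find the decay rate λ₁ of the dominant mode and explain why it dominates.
Eigenvalues: λₙ = 0.807n²π²/4².
First three modes:
  n=1: λ₁ = 0.807π²/4² ≈ 0.498
  n=2: λ₂ = 3.228π²/4² ≈ 1.991 (4× faster decay)
  n=3: λ₃ = 7.263π²/4² ≈ 4.48 (9× faster decay)
As t → ∞, higher modes decay exponentially faster. The n=1 mode dominates: T ~ c₁ sin(πx/4) e^{-λ₁t}.
Decay rate: λ₁ = 0.807π²/4² ≈ 0.498.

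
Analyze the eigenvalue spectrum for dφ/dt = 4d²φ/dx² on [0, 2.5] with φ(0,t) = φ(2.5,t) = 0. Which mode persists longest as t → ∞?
Eigenvalues: λₙ = 4n²π²/2.5².
First three modes:
  n=1: λ₁ = 4π²/2.5² ≈ 6.317
  n=2: λ₂ = 16π²/2.5² ≈ 25.266 (4× faster decay)
  n=3: λ₃ = 36π²/2.5² ≈ 56.849 (9× faster decay)
As t → ∞, higher modes decay exponentially faster. The n=1 mode dominates: φ ~ c₁ sin(πx/2.5) e^{-λ₁t}.
Decay rate: λ₁ = 4π²/2.5² ≈ 6.317.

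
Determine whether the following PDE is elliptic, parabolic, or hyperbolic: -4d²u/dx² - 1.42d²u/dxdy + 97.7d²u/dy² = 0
Coefficients: A = -4, B = -1.42, C = 97.7. B² - 4AC = 1565.2164, which is positive, so the equation is hyperbolic.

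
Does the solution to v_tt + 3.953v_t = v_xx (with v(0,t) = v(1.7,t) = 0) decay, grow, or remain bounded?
v → 0. Damping (γ=3.953) dissipates energy; oscillations decay exponentially.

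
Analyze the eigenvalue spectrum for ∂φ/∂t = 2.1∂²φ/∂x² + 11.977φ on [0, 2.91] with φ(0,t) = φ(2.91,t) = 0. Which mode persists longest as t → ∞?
Eigenvalues: λₙ = 2.1n²π²/2.91² - 11.977.
First three modes:
  n=1: λ₁ = 2.1π²/2.91² - 11.977 ≈ -9.529
  n=2: λ₂ = 8.4π²/2.91² - 11.977 ≈ -2.187
  n=3: λ₃ = 18.9π²/2.91² - 11.977 ≈ 10.051
Since 2.1π²/2.91² ≈ 2.448 < 11.977, λ₁ < 0.
The n=1 mode grows fastest (−λₙ is largest for n=1) → dominates.
Asymptotic: φ ~ c₁ sin(πx/2.91) e^{9.529t} (exponential growth at rate −λ₁ ≈ 9.529).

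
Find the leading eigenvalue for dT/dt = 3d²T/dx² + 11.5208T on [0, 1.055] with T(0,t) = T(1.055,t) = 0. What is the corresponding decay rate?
Eigenvalues: λₙ = 3n²π²/1.055² - 11.5208.
First three modes:
  n=1: λ₁ = 3π²/1.055² - 11.5208 ≈ 15.081
  n=2: λ₂ = 12π²/1.055² - 11.5208 ≈ 94.888
  n=3: λ₃ = 27π²/1.055² - 11.5208 ≈ 227.898
Since 3π²/1.055² ≈ 26.602 > 11.5208, all λₙ > 0.
The n=1 mode decays slowest → dominates as t → ∞.
Asymptotic: T ~ c₁ sin(πx/1.055) e^{-λ₁t} with decay rate λ₁ ≈ 15.081.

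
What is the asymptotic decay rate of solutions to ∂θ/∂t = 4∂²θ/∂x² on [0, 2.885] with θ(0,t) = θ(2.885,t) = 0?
Eigenvalues: λₙ = 4n²π²/2.885².
First three modes:
  n=1: λ₁ = 4π²/2.885² ≈ 4.743
  n=2: λ₂ = 16π²/2.885² ≈ 18.973 (4× faster decay)
  n=3: λ₃ = 36π²/2.885² ≈ 42.688 (9× faster decay)
As t → ∞, higher modes decay exponentially faster. The n=1 mode dominates: θ ~ c₁ sin(πx/2.885) e^{-λ₁t}.
Decay rate: λ₁ = 4π²/2.885² ≈ 4.743.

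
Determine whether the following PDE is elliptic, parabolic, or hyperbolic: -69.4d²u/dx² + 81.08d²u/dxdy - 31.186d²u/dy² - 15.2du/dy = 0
Coefficients: A = -69.4, B = 81.08, C = -31.186. B² - 4AC = -2083.2672, which is negative, so the equation is elliptic.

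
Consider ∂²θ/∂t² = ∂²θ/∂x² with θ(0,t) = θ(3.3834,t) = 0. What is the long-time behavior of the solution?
As t → ∞, θ oscillates (no decay). Energy is conserved; the solution oscillates indefinitely as standing waves.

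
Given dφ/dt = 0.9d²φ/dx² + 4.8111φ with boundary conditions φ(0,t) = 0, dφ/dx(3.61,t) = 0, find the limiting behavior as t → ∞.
φ grows unboundedly. Reaction dominates diffusion (r=4.8111 > κπ²/(4L²)≈0.17); solution grows exponentially.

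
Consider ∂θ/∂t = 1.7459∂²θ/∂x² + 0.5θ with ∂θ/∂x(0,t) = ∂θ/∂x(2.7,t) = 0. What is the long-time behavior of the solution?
As t → ∞, θ grows unboundedly. With Neumann BCs the constant mode has diffusion eigenvalue 0, so any r > 0 makes it grow like e^(0.5t); solution grows exponentially.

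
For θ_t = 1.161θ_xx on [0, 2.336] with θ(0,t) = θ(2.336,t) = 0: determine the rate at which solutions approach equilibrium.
Eigenvalues: λₙ = 1.161n²π²/2.336².
First three modes:
  n=1: λ₁ = 1.161π²/2.336² ≈ 2.1
  n=2: λ₂ = 4.644π²/2.336² ≈ 8.399 (4× faster decay)
  n=3: λ₃ = 10.449π²/2.336² ≈ 18.899 (9× faster decay)
As t → ∞, higher modes decay exponentially faster. The n=1 mode dominates: θ ~ c₁ sin(πx/2.336) e^{-λ₁t}.
Decay rate: λ₁ = 1.161π²/2.336² ≈ 2.1.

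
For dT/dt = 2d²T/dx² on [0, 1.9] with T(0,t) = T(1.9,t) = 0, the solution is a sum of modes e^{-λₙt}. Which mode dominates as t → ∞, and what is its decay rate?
Eigenvalues: λₙ = 2n²π²/1.9².
First three modes:
  n=1: λ₁ = 2π²/1.9² ≈ 5.468
  n=2: λ₂ = 8π²/1.9² ≈ 21.872 (4× faster decay)
  n=3: λ₃ = 18π²/1.9² ≈ 49.211 (9× faster decay)
As t → ∞, higher modes decay exponentially faster. The n=1 mode dominates: T ~ c₁ sin(πx/1.9) e^{-λ₁t}.
Decay rate: λ₁ = 2π²/1.9² ≈ 5.468.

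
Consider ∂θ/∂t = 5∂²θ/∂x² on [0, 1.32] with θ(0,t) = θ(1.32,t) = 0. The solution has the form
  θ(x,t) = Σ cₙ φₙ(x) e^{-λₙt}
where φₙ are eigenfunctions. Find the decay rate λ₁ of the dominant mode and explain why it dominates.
Eigenvalues: λₙ = 5n²π²/1.32².
First three modes:
  n=1: λ₁ = 5π²/1.32² ≈ 28.322
  n=2: λ₂ = 20π²/1.32² ≈ 113.287 (4× faster decay)
  n=3: λ₃ = 45π²/1.32² ≈ 254.897 (9× faster decay)
As t → ∞, higher modes decay exponentially faster. The n=1 mode dominates: θ ~ c₁ sin(πx/1.32) e^{-λ₁t}.
Decay rate: λ₁ = 5π²/1.32² ≈ 28.322.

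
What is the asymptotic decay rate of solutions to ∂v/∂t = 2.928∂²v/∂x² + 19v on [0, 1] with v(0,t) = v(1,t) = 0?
Eigenvalues: λₙ = 2.928n²π²/1² - 19.
First three modes:
  n=1: λ₁ = 2.928π² - 19 ≈ 9.898
  n=2: λ₂ = 11.712π² - 19 ≈ 96.593
  n=3: λ₃ = 26.352π² - 19 ≈ 241.084
Since 2.928π² ≈ 28.898 > 19, all λₙ > 0.
The n=1 mode decays slowest → dominates as t → ∞.
Asymptotic: v ~ c₁ sin(πx/1) e^{-λ₁t} with decay rate λ₁ ≈ 9.898.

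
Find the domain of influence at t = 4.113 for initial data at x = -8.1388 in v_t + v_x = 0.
At x = -4.0258. The characteristic carries data from (-8.1388, 0) to (-4.0258, 4.113).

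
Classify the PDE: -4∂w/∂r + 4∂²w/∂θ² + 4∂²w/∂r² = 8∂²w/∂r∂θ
Rewriting in standard form: 4∂²w/∂r² - 8∂²w/∂r∂θ + 4∂²w/∂θ² - 4∂w/∂r = 0. A = 4, B = -8, C = 4. Discriminant B² - 4AC = 0. Since 0 = 0, parabolic.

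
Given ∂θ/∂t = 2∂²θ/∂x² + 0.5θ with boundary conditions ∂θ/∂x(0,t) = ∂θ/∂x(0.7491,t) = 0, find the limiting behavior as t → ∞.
θ grows unboundedly. With Neumann BCs the constant mode has diffusion eigenvalue 0, so any r > 0 makes it grow like e^(0.5t); solution grows exponentially.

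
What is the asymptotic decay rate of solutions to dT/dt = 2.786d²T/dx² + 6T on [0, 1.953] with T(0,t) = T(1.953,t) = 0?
Eigenvalues: λₙ = 2.786n²π²/1.953² - 6.
First three modes:
  n=1: λ₁ = 2.786π²/1.953² - 6 ≈ 1.209
  n=2: λ₂ = 11.144π²/1.953² - 6 ≈ 22.836
  n=3: λ₃ = 25.074π²/1.953² - 6 ≈ 58.881
Since 2.786π²/1.953² ≈ 7.209 > 6, all λₙ > 0.
The n=1 mode decays slowest → dominates as t → ∞.
Asymptotic: T ~ c₁ sin(πx/1.953) e^{-λ₁t} with decay rate λ₁ ≈ 1.209.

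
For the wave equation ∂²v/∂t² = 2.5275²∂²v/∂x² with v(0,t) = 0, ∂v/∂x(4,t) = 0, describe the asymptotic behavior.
v oscillates (no decay). Energy is conserved; the solution oscillates indefinitely as standing waves.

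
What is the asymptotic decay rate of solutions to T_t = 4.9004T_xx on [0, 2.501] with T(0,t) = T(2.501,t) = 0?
Eigenvalues: λₙ = 4.9004n²π²/2.501².
First three modes:
  n=1: λ₁ = 4.9004π²/2.501² ≈ 7.732
  n=2: λ₂ = 19.6016π²/2.501² ≈ 30.929 (4× faster decay)
  n=3: λ₃ = 44.1036π²/2.501² ≈ 69.59 (9× faster decay)
As t → ∞, higher modes decay exponentially faster. The n=1 mode dominates: T ~ c₁ sin(πx/2.501) e^{-λ₁t}.
Decay rate: λ₁ = 4.9004π²/2.501² ≈ 7.732.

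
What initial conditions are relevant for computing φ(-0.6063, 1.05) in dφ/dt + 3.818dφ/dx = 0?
A single point: x = -4.6152. The characteristic through (-0.6063, 1.05) is x - 3.818t = const, so x = -0.6063 - 3.818·1.05 = -4.6152.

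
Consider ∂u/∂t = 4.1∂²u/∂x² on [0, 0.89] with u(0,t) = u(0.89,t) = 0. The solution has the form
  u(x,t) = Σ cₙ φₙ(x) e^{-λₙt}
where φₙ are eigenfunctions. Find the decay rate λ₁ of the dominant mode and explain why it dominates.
Eigenvalues: λₙ = 4.1n²π²/0.89².
First three modes:
  n=1: λ₁ = 4.1π²/0.89² ≈ 51.086
  n=2: λ₂ = 16.4π²/0.89² ≈ 204.345 (4× faster decay)
  n=3: λ₃ = 36.9π²/0.89² ≈ 459.776 (9× faster decay)
As t → ∞, higher modes decay exponentially faster. The n=1 mode dominates: u ~ c₁ sin(πx/0.89) e^{-λ₁t}.
Decay rate: λ₁ = 4.1π²/0.89² ≈ 51.086.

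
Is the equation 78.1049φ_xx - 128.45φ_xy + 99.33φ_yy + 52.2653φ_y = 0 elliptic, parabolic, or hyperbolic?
Computing B² - 4AC with A = 78.1049, B = -128.45, C = 99.33: discriminant = -14533.236368 (negative). Answer: elliptic.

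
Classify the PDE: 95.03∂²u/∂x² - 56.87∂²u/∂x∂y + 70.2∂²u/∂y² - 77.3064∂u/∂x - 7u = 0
A = 95.03, B = -56.87, C = 70.2. Discriminant B² - 4AC = -23450.2271. Since -23450.2271 < 0, elliptic.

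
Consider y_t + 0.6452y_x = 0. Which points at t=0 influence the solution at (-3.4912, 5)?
A single point: x = -6.7172. The characteristic through (-3.4912, 5) is x - 0.6452t = const, so x = -3.4912 - 0.6452·5 = -6.7172.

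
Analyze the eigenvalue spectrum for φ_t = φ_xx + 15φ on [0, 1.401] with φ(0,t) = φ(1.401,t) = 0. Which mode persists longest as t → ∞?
Eigenvalues: λₙ = n²π²/1.401² - 15.
First three modes:
  n=1: λ₁ = π²/1.401² - 15 ≈ -9.972
  n=2: λ₂ = 4π²/1.401² - 15 ≈ 5.113
  n=3: λ₃ = 9π²/1.401² - 15 ≈ 30.255
Since π²/1.401² ≈ 5.028 < 15, λ₁ < 0.
The n=1 mode grows fastest (−λₙ is largest for n=1) → dominates.
Asymptotic: φ ~ c₁ sin(πx/1.401) e^{9.972t} (exponential growth at rate −λ₁ ≈ 9.972).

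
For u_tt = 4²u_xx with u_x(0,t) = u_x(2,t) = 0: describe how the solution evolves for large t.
u oscillates about a mean that drifts linearly in t (generically unbounded; no decay). There is no damping, so the nonconstant modes persist as standing waves (energy conserved, no decay). But with Neumann conditions at both ends the constant mode has eigenvalue 0: the spatial mean M(t) of u satisfies M'' = 0, so M(t) = M(0) + M'(0)·t. Unless the initial velocity has zero mean (∫u_t(x,0)dx = 0), the solution grows linearly in t (unbounded, though not exponentially); if it does have zero mean, the solution stays bounded and simply oscillates.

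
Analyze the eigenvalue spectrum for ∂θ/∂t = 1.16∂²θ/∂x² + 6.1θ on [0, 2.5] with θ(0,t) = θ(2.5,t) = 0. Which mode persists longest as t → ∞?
Eigenvalues: λₙ = 1.16n²π²/2.5² - 6.1.
First three modes:
  n=1: λ₁ = 1.16π²/2.5² - 6.1 ≈ -4.268
  n=2: λ₂ = 4.64π²/2.5² - 6.1 ≈ 1.227
  n=3: λ₃ = 10.44π²/2.5² - 6.1 ≈ 10.386
Since 1.16π²/2.5² ≈ 1.832 < 6.1, λ₁ < 0.
The n=1 mode grows fastest (−λₙ is largest for n=1) → dominates.
Asymptotic: θ ~ c₁ sin(πx/2.5) e^{4.268t} (exponential growth at rate −λ₁ ≈ 4.268).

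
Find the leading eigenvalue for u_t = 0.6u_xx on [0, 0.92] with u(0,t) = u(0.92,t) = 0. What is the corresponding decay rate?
Eigenvalues: λₙ = 0.6n²π²/0.92².
First three modes:
  n=1: λ₁ = 0.6π²/0.92² ≈ 6.996
  n=2: λ₂ = 2.4π²/0.92² ≈ 27.986 (4× faster decay)
  n=3: λ₃ = 5.4π²/0.92² ≈ 62.968 (9× faster decay)
As t → ∞, higher modes decay exponentially faster. The n=1 mode dominates: u ~ c₁ sin(πx/0.92) e^{-λ₁t}.
Decay rate: λ₁ = 0.6π²/0.92² ≈ 6.996.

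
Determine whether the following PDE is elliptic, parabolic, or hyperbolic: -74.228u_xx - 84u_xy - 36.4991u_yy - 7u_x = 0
Coefficients: A = -74.228, B = -84, C = -36.4991. B² - 4AC = -3781.0207792, which is negative, so the equation is elliptic.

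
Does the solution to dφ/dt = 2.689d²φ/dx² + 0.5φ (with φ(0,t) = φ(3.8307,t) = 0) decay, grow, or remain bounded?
φ → 0. Diffusion dominates reaction (r=0.5 < κπ²/L²≈1.81); solution decays.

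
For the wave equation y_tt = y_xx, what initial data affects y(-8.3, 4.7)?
Domain of dependence: [-13, -3.6]. Signals travel at speed 1, so data within |x - -8.3| ≤ 1·4.7 = 4.7 can reach the point.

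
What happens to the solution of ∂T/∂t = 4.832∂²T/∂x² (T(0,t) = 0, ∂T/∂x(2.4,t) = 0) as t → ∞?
T → 0. Heat escapes through the Dirichlet boundary.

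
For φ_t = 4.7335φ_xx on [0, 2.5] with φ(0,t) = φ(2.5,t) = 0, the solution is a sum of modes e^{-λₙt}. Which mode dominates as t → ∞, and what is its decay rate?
Eigenvalues: λₙ = 4.7335n²π²/2.5².
First three modes:
  n=1: λ₁ = 4.7335π²/2.5² ≈ 7.475
  n=2: λ₂ = 18.934π²/2.5² ≈ 29.899 (4× faster decay)
  n=3: λ₃ = 42.6015π²/2.5² ≈ 67.274 (9× faster decay)
As t → ∞, higher modes decay exponentially faster. The n=1 mode dominates: φ ~ c₁ sin(πx/2.5) e^{-λ₁t}.
Decay rate: λ₁ = 4.7335π²/2.5² ≈ 7.475.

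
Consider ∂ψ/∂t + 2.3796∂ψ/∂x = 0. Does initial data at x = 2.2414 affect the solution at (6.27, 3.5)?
No. Only data at x = -2.0586 affects (6.27, 3.5). Advection has one-way propagation along characteristics.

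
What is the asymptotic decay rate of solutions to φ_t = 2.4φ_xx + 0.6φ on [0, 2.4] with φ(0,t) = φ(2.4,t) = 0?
Eigenvalues: λₙ = 2.4n²π²/2.4² - 0.6.
First three modes:
  n=1: λ₁ = 2.4π²/2.4² - 0.6 ≈ 3.512
  n=2: λ₂ = 9.6π²/2.4² - 0.6 ≈ 15.849
  n=3: λ₃ = 21.6π²/2.4² - 0.6 ≈ 36.411
Since 2.4π²/2.4² ≈ 4.112 > 0.6, all λₙ > 0.
The n=1 mode decays slowest → dominates as t → ∞.
Asymptotic: φ ~ c₁ sin(πx/2.4) e^{-λ₁t} with decay rate λ₁ ≈ 3.512.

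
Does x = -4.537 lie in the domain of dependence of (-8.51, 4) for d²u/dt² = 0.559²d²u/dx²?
No. The domain of dependence is [-10.746, -6.274], and -4.537 is outside this interval.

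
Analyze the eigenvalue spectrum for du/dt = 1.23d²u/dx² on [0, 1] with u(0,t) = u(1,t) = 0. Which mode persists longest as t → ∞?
Eigenvalues: λₙ = 1.23n²π².
First three modes:
  n=1: λ₁ = 1.23π² ≈ 12.14
  n=2: λ₂ = 4.92π² ≈ 48.558 (4× faster decay)
  n=3: λ₃ = 11.07π² ≈ 109.257 (9× faster decay)
As t → ∞, higher modes decay exponentially faster. The n=1 mode dominates: u ~ c₁ sin(πx) e^{-λ₁t}.
Decay rate: λ₁ = 1.23π² ≈ 12.14.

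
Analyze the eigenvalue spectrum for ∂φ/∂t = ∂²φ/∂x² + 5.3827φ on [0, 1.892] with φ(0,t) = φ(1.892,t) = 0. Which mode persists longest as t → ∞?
Eigenvalues: λₙ = n²π²/1.892² - 5.3827.
First three modes:
  n=1: λ₁ = π²/1.892² - 5.3827 ≈ -2.626
  n=2: λ₂ = 4π²/1.892² - 5.3827 ≈ 5.646
  n=3: λ₃ = 9π²/1.892² - 5.3827 ≈ 19.431
Since π²/1.892² ≈ 2.757 < 5.3827, λ₁ < 0.
The n=1 mode grows fastest (−λₙ is largest for n=1) → dominates.
Asymptotic: φ ~ c₁ sin(πx/1.892) e^{2.626t} (exponential growth at rate −λ₁ ≈ 2.626).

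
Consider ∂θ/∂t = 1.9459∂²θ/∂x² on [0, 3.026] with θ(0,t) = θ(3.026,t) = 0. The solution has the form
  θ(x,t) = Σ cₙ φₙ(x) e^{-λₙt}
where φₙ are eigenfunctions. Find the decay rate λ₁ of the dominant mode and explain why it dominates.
Eigenvalues: λₙ = 1.9459n²π²/3.026².
First three modes:
  n=1: λ₁ = 1.9459π²/3.026² ≈ 2.097
  n=2: λ₂ = 7.7836π²/3.026² ≈ 8.39 (4× faster decay)
  n=3: λ₃ = 17.5131π²/3.026² ≈ 18.877 (9× faster decay)
As t → ∞, higher modes decay exponentially faster. The n=1 mode dominates: θ ~ c₁ sin(πx/3.026) e^{-λ₁t}.
Decay rate: λ₁ = 1.9459π²/3.026² ≈ 2.097.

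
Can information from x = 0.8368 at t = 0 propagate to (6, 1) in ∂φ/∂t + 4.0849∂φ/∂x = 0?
No. Only data at x = 1.9151 affects (6, 1). Advection has one-way propagation along characteristics.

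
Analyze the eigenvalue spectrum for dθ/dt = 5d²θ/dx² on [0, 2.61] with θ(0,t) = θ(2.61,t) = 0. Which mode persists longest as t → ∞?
Eigenvalues: λₙ = 5n²π²/2.61².
First three modes:
  n=1: λ₁ = 5π²/2.61² ≈ 7.244
  n=2: λ₂ = 20π²/2.61² ≈ 28.977 (4× faster decay)
  n=3: λ₃ = 45π²/2.61² ≈ 65.198 (9× faster decay)
As t → ∞, higher modes decay exponentially faster. The n=1 mode dominates: θ ~ c₁ sin(πx/2.61) e^{-λ₁t}.
Decay rate: λ₁ = 5π²/2.61² ≈ 7.244.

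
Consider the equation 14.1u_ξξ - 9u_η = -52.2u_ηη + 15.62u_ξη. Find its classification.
Rewriting in standard form: 14.1u_ξξ - 15.62u_ξη + 52.2u_ηη - 9u_η = 0. Elliptic. (A = 14.1, B = -15.62, C = 52.2 gives B² - 4AC = -2700.0956.)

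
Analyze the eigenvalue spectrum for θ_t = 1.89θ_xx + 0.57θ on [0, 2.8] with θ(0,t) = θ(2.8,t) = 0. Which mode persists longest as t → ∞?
Eigenvalues: λₙ = 1.89n²π²/2.8² - 0.57.
First three modes:
  n=1: λ₁ = 1.89π²/2.8² - 0.57 ≈ 1.809
  n=2: λ₂ = 7.56π²/2.8² - 0.57 ≈ 8.947
  n=3: λ₃ = 17.01π²/2.8² - 0.57 ≈ 20.844
Since 1.89π²/2.8² ≈ 2.379 > 0.57, all λₙ > 0.
The n=1 mode decays slowest → dominates as t → ∞.
Asymptotic: θ ~ c₁ sin(πx/2.8) e^{-λ₁t} with decay rate λ₁ ≈ 1.809.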